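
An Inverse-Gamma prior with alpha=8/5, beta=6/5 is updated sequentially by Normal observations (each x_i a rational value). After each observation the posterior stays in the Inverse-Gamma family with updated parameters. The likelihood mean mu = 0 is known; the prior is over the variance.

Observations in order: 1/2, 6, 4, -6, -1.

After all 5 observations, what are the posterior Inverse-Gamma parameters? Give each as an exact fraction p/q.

alpha=41/10, beta=1833/40

obs 1: x=1/2 → posterior Inverse-Gamma(21/10, 53/40)
obs 2: x=6 → posterior Inverse-Gamma(13/5, 773/40)
obs 3: x=4 → posterior Inverse-Gamma(31/10, 1093/40)
obs 4: x=-6 → posterior Inverse-Gamma(18/5, 1813/40)
obs 5: x=-1 → posterior Inverse-Gamma(41/10, 1833/40)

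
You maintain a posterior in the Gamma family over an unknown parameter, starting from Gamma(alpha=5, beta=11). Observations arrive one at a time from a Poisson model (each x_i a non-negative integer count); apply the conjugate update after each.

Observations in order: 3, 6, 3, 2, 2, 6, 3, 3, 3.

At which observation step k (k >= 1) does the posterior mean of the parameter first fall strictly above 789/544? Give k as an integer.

obs 1: x=3 → posterior Gamma(8, 12)
obs 2: x=6 → posterior Gamma(14, 13)
obs 3: x=3 → posterior Gamma(17, 14)
obs 4: x=2 → posterior Gamma(19, 15)
obs 5: x=2 → posterior Gamma(21, 16)
obs 6: x=6 → posterior Gamma(27, 17)
obs 7: x=3 → posterior Gamma(30, 18)
obs 8: x=3 → posterior Gamma(33, 19)
obs 9: x=3 → posterior Gamma(36, 20)

k = 6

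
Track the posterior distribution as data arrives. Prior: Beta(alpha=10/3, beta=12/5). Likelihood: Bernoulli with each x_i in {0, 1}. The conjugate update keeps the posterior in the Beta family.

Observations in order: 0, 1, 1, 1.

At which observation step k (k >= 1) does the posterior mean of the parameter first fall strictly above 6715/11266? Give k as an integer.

obs 1: x=0 → posterior Beta(10/3, 17/5)
obs 2: x=1 → posterior Beta(13/3, 17/5)
obs 3: x=1 → posterior Beta(16/3, 17/5)
obs 4: x=1 → posterior Beta(19/3, 17/5)

k = 3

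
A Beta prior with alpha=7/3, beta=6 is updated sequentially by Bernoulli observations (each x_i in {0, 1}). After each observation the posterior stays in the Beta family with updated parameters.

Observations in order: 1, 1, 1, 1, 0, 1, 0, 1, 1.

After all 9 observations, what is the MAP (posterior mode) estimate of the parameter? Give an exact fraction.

obs 1: x=1 → posterior Beta(10/3, 6)
obs 2: x=1 → posterior Beta(13/3, 6)
obs 3: x=1 → posterior Beta(16/3, 6)
obs 4: x=1 → posterior Beta(19/3, 6)
obs 5: x=0 → posterior Beta(19/3, 7)
obs 6: x=1 → posterior Beta(22/3, 7)
obs 7: x=0 → posterior Beta(22/3, 8)
obs 8: x=1 → posterior Beta(25/3, 8)
obs 9: x=1 → posterior Beta(28/3, 8)

25/46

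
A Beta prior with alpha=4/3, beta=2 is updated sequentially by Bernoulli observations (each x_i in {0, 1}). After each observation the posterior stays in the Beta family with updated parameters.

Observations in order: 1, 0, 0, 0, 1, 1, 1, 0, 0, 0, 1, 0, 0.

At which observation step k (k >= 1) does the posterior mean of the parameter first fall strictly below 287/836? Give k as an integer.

obs 1: x=1 → posterior Beta(7/3, 2)
obs 2: x=0 → posterior Beta(7/3, 3)
obs 3: x=0 → posterior Beta(7/3, 4)
obs 4: x=0 → posterior Beta(7/3, 5)
obs 5: x=1 → posterior Beta(10/3, 5)
obs 6: x=1 → posterior Beta(13/3, 5)
obs 7: x=1 → posterior Beta(16/3, 5)
obs 8: x=0 → posterior Beta(16/3, 6)
obs 9: x=0 → posterior Beta(16/3, 7)
obs 10: x=0 → posterior Beta(16/3, 8)
obs 11: x=1 → posterior Beta(19/3, 8)
obs 12: x=0 → posterior Beta(19/3, 9)
obs 13: x=0 → posterior Beta(19/3, 10)

k = 4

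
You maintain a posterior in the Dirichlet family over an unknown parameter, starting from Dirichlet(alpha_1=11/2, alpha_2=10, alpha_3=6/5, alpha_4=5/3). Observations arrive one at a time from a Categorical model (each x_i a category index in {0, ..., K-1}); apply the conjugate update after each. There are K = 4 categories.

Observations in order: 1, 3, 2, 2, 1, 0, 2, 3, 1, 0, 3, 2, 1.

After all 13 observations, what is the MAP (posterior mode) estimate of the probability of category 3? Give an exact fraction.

110/821

obs 1: x=1 → posterior Dirichlet(11/2, 11, 6/5, 5/3)
obs 2: x=3 → posterior Dirichlet(11/2, 11, 6/5, 8/3)
obs 3: x=2 → posterior Dirichlet(11/2, 11, 11/5, 8/3)
obs 4: x=2 → posterior Dirichlet(11/2, 11, 16/5, 8/3)
obs 5: x=1 → posterior Dirichlet(11/2, 12, 16/5, 8/3)
obs 6: x=0 → posterior Dirichlet(13/2, 12, 16/5, 8/3)
obs 7: x=2 → posterior Dirichlet(13/2, 12, 21/5, 8/3)
obs 8: x=3 → posterior Dirichlet(13/2, 12, 21/5, 11/3)
obs 9: x=1 → posterior Dirichlet(13/2, 13, 21/5, 11/3)
obs 10: x=0 → posterior Dirichlet(15/2, 13, 21/5, 11/3)
obs 11: x=3 → posterior Dirichlet(15/2, 13, 21/5, 14/3)
obs 12: x=2 → posterior Dirichlet(15/2, 13, 26/5, 14/3)
obs 13: x=1 → posterior Dirichlet(15/2, 14, 26/5, 14/3)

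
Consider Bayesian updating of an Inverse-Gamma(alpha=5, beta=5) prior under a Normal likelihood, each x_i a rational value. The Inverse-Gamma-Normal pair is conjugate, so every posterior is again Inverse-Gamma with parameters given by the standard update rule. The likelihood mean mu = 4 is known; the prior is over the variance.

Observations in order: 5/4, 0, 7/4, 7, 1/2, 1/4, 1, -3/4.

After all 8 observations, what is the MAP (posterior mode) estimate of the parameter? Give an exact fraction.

211/40

obs 1: x=5/4 → posterior Inverse-Gamma(11/2, 281/32)
obs 2: x=0 → posterior Inverse-Gamma(6, 537/32)
obs 3: x=7/4 → posterior Inverse-Gamma(13/2, 309/16)
obs 4: x=7 → posterior Inverse-Gamma(7, 381/16)
obs 5: x=1/2 → posterior Inverse-Gamma(15/2, 479/16)
obs 6: x=1/4 → posterior Inverse-Gamma(8, 1183/32)
obs 7: x=1 → posterior Inverse-Gamma(17/2, 1327/32)
obs 8: x=-3/4 → posterior Inverse-Gamma(9, 211/4)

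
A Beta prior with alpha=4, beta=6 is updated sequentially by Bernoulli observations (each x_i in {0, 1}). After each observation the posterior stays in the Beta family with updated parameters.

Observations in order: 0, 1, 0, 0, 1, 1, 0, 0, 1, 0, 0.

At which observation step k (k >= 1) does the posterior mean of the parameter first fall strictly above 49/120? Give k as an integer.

obs 1: x=0 → posterior Beta(4, 7)
obs 2: x=1 → posterior Beta(5, 7)
obs 3: x=0 → posterior Beta(5, 8)
obs 4: x=0 → posterior Beta(5, 9)
obs 5: x=1 → posterior Beta(6, 9)
obs 6: x=1 → posterior Beta(7, 9)
obs 7: x=0 → posterior Beta(7, 10)
obs 8: x=0 → posterior Beta(7, 11)
obs 9: x=1 → posterior Beta(8, 11)
obs 10: x=0 → posterior Beta(8, 12)
obs 11: x=0 → posterior Beta(8, 13)

k = 2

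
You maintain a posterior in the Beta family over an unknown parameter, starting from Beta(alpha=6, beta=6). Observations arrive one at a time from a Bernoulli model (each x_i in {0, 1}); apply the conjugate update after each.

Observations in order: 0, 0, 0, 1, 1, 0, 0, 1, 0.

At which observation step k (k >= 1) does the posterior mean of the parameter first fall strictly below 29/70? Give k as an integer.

k = 3

obs 1: x=0 → posterior Beta(6, 7)
obs 2: x=0 → posterior Beta(6, 8)
obs 3: x=0 → posterior Beta(6, 9)
obs 4: x=1 → posterior Beta(7, 9)
obs 5: x=1 → posterior Beta(8, 9)
obs 6: x=0 → posterior Beta(8, 10)
obs 7: x=0 → posterior Beta(8, 11)
obs 8: x=1 → posterior Beta(9, 11)
obs 9: x=0 → posterior Beta(9, 12)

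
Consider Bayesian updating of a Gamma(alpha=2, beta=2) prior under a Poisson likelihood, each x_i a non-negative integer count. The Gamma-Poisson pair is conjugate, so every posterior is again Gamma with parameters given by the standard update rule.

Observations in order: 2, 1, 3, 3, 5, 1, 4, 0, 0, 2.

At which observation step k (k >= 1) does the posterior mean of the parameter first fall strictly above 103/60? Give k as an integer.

obs 1: x=2 → posterior Gamma(4, 3)
obs 2: x=1 → posterior Gamma(5, 4)
obs 3: x=3 → posterior Gamma(8, 5)
obs 4: x=3 → posterior Gamma(11, 6)
obs 5: x=5 → posterior Gamma(16, 7)
obs 6: x=1 → posterior Gamma(17, 8)
obs 7: x=4 → posterior Gamma(21, 9)
obs 8: x=0 → posterior Gamma(21, 10)
obs 9: x=0 → posterior Gamma(21, 11)
obs 10: x=2 → posterior Gamma(23, 12)

k = 4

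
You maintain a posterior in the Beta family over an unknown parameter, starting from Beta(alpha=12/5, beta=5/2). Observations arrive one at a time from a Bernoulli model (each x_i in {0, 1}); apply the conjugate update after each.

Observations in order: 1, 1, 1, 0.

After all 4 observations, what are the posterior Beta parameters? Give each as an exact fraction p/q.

alpha=27/5, beta=7/2

obs 1: x=1 → posterior Beta(17/5, 5/2)
obs 2: x=1 → posterior Beta(22/5, 5/2)
obs 3: x=1 → posterior Beta(27/5, 5/2)
obs 4: x=0 → posterior Beta(27/5, 7/2)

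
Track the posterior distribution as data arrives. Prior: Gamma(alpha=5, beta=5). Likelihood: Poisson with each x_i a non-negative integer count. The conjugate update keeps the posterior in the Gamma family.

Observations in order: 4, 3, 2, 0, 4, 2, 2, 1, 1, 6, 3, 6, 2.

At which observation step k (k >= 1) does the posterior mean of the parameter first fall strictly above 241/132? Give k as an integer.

obs 1: x=4 → posterior Gamma(9, 6)
obs 2: x=3 → posterior Gamma(12, 7)
obs 3: x=2 → posterior Gamma(14, 8)
obs 4: x=0 → posterior Gamma(14, 9)
obs 5: x=4 → posterior Gamma(18, 10)
obs 6: x=2 → posterior Gamma(20, 11)
obs 7: x=2 → posterior Gamma(22, 12)
obs 8: x=1 → posterior Gamma(23, 13)
obs 9: x=1 → posterior Gamma(24, 14)
obs 10: x=6 → posterior Gamma(30, 15)
obs 11: x=3 → posterior Gamma(33, 16)
obs 12: x=6 → posterior Gamma(39, 17)
obs 13: x=2 → posterior Gamma(41, 18)

k = 7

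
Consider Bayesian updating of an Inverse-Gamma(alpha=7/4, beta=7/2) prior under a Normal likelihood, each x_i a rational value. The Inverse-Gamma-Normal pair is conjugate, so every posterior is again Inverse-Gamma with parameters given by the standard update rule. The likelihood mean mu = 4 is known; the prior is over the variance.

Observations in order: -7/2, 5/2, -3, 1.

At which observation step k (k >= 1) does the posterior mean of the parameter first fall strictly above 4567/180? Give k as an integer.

obs 1: x=-7/2 → posterior Inverse-Gamma(9/4, 253/8)
obs 2: x=5/2 → posterior Inverse-Gamma(11/4, 131/4)
obs 3: x=-3 → posterior Inverse-Gamma(13/4, 229/4)
obs 4: x=1 → posterior Inverse-Gamma(15/4, 247/4)

k = 3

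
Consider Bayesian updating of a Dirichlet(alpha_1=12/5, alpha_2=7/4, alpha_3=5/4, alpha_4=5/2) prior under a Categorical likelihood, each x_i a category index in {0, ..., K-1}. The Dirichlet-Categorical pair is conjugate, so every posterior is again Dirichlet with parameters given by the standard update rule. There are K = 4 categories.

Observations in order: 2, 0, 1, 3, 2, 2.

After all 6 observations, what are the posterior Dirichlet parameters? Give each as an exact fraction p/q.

obs 1: x=2 → posterior Dirichlet(12/5, 7/4, 9/4, 5/2)
obs 2: x=0 → posterior Dirichlet(17/5, 7/4, 9/4, 5/2)
obs 3: x=1 → posterior Dirichlet(17/5, 11/4, 9/4, 5/2)
obs 4: x=3 → posterior Dirichlet(17/5, 11/4, 9/4, 7/2)
obs 5: x=2 → posterior Dirichlet(17/5, 11/4, 13/4, 7/2)
obs 6: x=2 → posterior Dirichlet(17/5, 11/4, 17/4, 7/2)

alpha_1=17/5, alpha_2=11/4, alpha_3=17/4, alpha_4=7/2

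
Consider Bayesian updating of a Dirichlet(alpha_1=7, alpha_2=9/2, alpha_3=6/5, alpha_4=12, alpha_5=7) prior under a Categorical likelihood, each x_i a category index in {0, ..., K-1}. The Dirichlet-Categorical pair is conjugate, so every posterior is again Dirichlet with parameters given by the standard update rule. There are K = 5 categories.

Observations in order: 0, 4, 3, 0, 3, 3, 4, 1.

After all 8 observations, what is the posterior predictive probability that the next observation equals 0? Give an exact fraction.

obs 1: x=0 → posterior Dirichlet(8, 9/2, 6/5, 12, 7)
obs 2: x=4 → posterior Dirichlet(8, 9/2, 6/5, 12, 8)
obs 3: x=3 → posterior Dirichlet(8, 9/2, 6/5, 13, 8)
obs 4: x=0 → posterior Dirichlet(9, 9/2, 6/5, 13, 8)
obs 5: x=3 → posterior Dirichlet(9, 9/2, 6/5, 14, 8)
obs 6: x=3 → posterior Dirichlet(9, 9/2, 6/5, 15, 8)
obs 7: x=4 → posterior Dirichlet(9, 9/2, 6/5, 15, 9)
obs 8: x=1 → posterior Dirichlet(9, 11/2, 6/5, 15, 9)

90/397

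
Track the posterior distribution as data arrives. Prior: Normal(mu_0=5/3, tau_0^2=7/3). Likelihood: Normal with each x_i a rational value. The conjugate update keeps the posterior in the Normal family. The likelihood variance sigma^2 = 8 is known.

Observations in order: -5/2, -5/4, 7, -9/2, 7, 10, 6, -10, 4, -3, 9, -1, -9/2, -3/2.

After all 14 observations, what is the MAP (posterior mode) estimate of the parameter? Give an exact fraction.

573/488

obs 1: x=-5/2 → posterior Normal(45/62, 56/31)
obs 2: x=-5/4 → posterior Normal(55/152, 28/19)
obs 3: x=7 → posterior Normal(251/180, 56/45)
obs 4: x=-9/2 → posterior Normal(125/208, 14/13)
obs 5: x=7 → posterior Normal(321/236, 56/59)
obs 6: x=10 → posterior Normal(601/264, 28/33)
obs 7: x=6 → posterior Normal(769/292, 56/73)
obs 8: x=-10 → posterior Normal(489/320, 7/10)
obs 9: x=4 → posterior Normal(601/348, 56/87)
obs 10: x=-3 → posterior Normal(11/8, 28/47)
obs 11: x=9 → posterior Normal(769/404, 56/101)
obs 12: x=-1 → posterior Normal(247/144, 14/27)
obs 13: x=-9/2 → posterior Normal(123/92, 56/115)
obs 14: x=-3/2 → posterior Normal(573/488, 28/61)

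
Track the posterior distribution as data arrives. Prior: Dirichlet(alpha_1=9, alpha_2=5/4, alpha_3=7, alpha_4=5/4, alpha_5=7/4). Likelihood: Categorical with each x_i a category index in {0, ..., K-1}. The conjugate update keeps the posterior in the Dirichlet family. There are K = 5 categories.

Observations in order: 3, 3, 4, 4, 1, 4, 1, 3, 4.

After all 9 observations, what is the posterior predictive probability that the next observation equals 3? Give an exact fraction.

obs 1: x=3 → posterior Dirichlet(9, 5/4, 7, 9/4, 7/4)
obs 2: x=3 → posterior Dirichlet(9, 5/4, 7, 13/4, 7/4)
obs 3: x=4 → posterior Dirichlet(9, 5/4, 7, 13/4, 11/4)
obs 4: x=4 → posterior Dirichlet(9, 5/4, 7, 13/4, 15/4)
obs 5: x=1 → posterior Dirichlet(9, 9/4, 7, 13/4, 15/4)
obs 6: x=4 → posterior Dirichlet(9, 9/4, 7, 13/4, 19/4)
obs 7: x=1 → posterior Dirichlet(9, 13/4, 7, 13/4, 19/4)
obs 8: x=3 → posterior Dirichlet(9, 13/4, 7, 17/4, 19/4)
obs 9: x=4 → posterior Dirichlet(9, 13/4, 7, 17/4, 23/4)

17/117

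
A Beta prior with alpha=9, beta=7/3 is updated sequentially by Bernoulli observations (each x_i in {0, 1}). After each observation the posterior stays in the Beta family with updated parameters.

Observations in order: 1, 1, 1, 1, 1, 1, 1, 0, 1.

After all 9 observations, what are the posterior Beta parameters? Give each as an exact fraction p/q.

obs 1: x=1 → posterior Beta(10, 7/3)
obs 2: x=1 → posterior Beta(11, 7/3)
obs 3: x=1 → posterior Beta(12, 7/3)
obs 4: x=1 → posterior Beta(13, 7/3)
obs 5: x=1 → posterior Beta(14, 7/3)
obs 6: x=1 → posterior Beta(15, 7/3)
obs 7: x=1 → posterior Beta(16, 7/3)
obs 8: x=0 → posterior Beta(16, 10/3)
obs 9: x=1 → posterior Beta(17, 10/3)

alpha=17, beta=10/3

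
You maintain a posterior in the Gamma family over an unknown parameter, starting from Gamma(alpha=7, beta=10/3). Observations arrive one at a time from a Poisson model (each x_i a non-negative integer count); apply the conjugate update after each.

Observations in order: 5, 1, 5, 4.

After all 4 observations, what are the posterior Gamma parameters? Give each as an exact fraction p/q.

obs 1: x=5 → posterior Gamma(12, 13/3)
obs 2: x=1 → posterior Gamma(13, 16/3)
obs 3: x=5 → posterior Gamma(18, 19/3)
obs 4: x=4 → posterior Gamma(22, 22/3)

alpha=22, beta=22/3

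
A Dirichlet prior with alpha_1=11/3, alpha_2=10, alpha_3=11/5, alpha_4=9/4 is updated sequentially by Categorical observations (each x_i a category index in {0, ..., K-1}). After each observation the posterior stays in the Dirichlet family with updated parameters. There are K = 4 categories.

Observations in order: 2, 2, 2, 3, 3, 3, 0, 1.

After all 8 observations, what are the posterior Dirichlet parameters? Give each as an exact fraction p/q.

alpha_1=14/3, alpha_2=11, alpha_3=26/5, alpha_4=21/4

obs 1: x=2 → posterior Dirichlet(11/3, 10, 16/5, 9/4)
obs 2: x=2 → posterior Dirichlet(11/3, 10, 21/5, 9/4)
obs 3: x=2 → posterior Dirichlet(11/3, 10, 26/5, 9/4)
obs 4: x=3 → posterior Dirichlet(11/3, 10, 26/5, 13/4)
obs 5: x=3 → posterior Dirichlet(11/3, 10, 26/5, 17/4)
obs 6: x=3 → posterior Dirichlet(11/3, 10, 26/5, 21/4)
obs 7: x=0 → posterior Dirichlet(14/3, 10, 26/5, 21/4)
obs 8: x=1 → posterior Dirichlet(14/3, 11, 26/5, 21/4)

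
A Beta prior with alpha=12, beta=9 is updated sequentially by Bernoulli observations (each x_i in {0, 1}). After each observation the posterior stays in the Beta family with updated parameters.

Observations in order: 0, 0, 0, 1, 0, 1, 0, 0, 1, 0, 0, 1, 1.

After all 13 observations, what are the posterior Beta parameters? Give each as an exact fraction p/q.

obs 1: x=0 → posterior Beta(12, 10)
obs 2: x=0 → posterior Beta(12, 11)
obs 3: x=0 → posterior Beta(12, 12)
obs 4: x=1 → posterior Beta(13, 12)
obs 5: x=0 → posterior Beta(13, 13)
obs 6: x=1 → posterior Beta(14, 13)
obs 7: x=0 → posterior Beta(14, 14)
obs 8: x=0 → posterior Beta(14, 15)
obs 9: x=1 → posterior Beta(15, 15)
obs 10: x=0 → posterior Beta(15, 16)
obs 11: x=0 → posterior Beta(15, 17)
obs 12: x=1 → posterior Beta(16, 17)
obs 13: x=1 → posterior Beta(17, 17)

alpha=17, beta=17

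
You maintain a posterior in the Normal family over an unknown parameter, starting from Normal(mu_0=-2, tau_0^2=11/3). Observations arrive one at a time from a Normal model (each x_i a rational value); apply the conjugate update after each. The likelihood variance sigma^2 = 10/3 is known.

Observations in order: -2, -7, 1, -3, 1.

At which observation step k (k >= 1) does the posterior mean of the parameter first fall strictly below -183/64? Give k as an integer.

k = 2

obs 1: x=-2 → posterior Normal(-2, 110/63)
obs 2: x=-7 → posterior Normal(-119/32, 55/48)
obs 3: x=1 → posterior Normal(-108/43, 110/129)
obs 4: x=-3 → posterior Normal(-47/18, 55/81)
obs 5: x=1 → posterior Normal(-2, 22/39)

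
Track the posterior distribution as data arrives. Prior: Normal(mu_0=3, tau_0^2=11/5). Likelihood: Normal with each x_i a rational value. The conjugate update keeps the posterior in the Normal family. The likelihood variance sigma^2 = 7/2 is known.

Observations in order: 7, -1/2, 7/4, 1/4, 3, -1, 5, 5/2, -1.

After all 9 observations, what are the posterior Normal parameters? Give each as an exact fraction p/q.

mu_0=479/233, tau_0^2=77/233

obs 1: x=7 → posterior Normal(259/57, 77/57)
obs 2: x=-1/2 → posterior Normal(248/79, 77/79)
obs 3: x=7/4 → posterior Normal(573/202, 77/101)
obs 4: x=1/4 → posterior Normal(292/123, 77/123)
obs 5: x=3 → posterior Normal(358/145, 77/145)
obs 6: x=-1 → posterior Normal(336/167, 77/167)
obs 7: x=5 → posterior Normal(446/189, 11/27)
obs 8: x=5/2 → posterior Normal(501/211, 77/211)
obs 9: x=-1 → posterior Normal(479/233, 77/233)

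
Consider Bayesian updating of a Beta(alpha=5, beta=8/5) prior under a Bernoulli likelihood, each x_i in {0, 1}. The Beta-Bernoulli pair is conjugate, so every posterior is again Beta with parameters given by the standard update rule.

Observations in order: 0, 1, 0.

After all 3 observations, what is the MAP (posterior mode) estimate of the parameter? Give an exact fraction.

25/38

obs 1: x=0 → posterior Beta(5, 13/5)
obs 2: x=1 → posterior Beta(6, 13/5)
obs 3: x=0 → posterior Beta(6, 18/5)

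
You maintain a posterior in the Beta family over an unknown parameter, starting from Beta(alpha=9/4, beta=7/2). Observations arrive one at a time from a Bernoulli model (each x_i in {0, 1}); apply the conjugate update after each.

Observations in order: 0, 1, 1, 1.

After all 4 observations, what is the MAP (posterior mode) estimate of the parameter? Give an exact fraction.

17/31

obs 1: x=0 → posterior Beta(9/4, 9/2)
obs 2: x=1 → posterior Beta(13/4, 9/2)
obs 3: x=1 → posterior Beta(17/4, 9/2)
obs 4: x=1 → posterior Beta(21/4, 9/2)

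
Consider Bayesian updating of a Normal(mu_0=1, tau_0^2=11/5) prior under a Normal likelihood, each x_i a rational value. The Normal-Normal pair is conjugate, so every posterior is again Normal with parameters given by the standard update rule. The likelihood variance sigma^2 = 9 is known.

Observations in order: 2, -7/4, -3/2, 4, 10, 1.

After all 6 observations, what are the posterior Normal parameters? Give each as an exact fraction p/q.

mu_0=785/444, tau_0^2=33/37

obs 1: x=2 → posterior Normal(67/56, 99/56)
obs 2: x=-7/4 → posterior Normal(191/268, 99/67)
obs 3: x=-3/2 → posterior Normal(125/312, 33/26)
obs 4: x=4 → posterior Normal(301/356, 99/89)
obs 5: x=10 → posterior Normal(741/400, 99/100)
obs 6: x=1 → posterior Normal(785/444, 33/37)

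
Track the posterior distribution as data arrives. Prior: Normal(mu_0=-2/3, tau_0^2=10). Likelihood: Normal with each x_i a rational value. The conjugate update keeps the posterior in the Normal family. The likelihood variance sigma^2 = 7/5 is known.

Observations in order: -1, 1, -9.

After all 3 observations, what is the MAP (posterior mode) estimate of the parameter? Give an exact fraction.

obs 1: x=-1 → posterior Normal(-164/171, 70/57)
obs 2: x=1 → posterior Normal(-14/321, 70/107)
obs 3: x=-9 → posterior Normal(-1364/471, 70/157)

-1364/471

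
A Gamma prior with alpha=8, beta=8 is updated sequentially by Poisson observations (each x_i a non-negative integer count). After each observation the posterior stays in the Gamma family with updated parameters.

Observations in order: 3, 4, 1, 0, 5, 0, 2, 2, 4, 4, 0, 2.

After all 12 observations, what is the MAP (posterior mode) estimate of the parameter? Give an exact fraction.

obs 1: x=3 → posterior Gamma(11, 9)
obs 2: x=4 → posterior Gamma(15, 10)
obs 3: x=1 → posterior Gamma(16, 11)
obs 4: x=0 → posterior Gamma(16, 12)
obs 5: x=5 → posterior Gamma(21, 13)
obs 6: x=0 → posterior Gamma(21, 14)
obs 7: x=2 → posterior Gamma(23, 15)
obs 8: x=2 → posterior Gamma(25, 16)
obs 9: x=4 → posterior Gamma(29, 17)
obs 10: x=4 → posterior Gamma(33, 18)
obs 11: x=0 → posterior Gamma(33, 19)
obs 12: x=2 → posterior Gamma(35, 20)

17/10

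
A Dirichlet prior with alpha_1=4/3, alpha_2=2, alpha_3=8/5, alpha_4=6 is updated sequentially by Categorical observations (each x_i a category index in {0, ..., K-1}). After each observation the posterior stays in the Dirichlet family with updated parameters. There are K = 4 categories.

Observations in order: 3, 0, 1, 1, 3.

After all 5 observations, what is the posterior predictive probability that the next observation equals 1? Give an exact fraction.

60/239

obs 1: x=3 → posterior Dirichlet(4/3, 2, 8/5, 7)
obs 2: x=0 → posterior Dirichlet(7/3, 2, 8/5, 7)
obs 3: x=1 → posterior Dirichlet(7/3, 3, 8/5, 7)
obs 4: x=1 → posterior Dirichlet(7/3, 4, 8/5, 7)
obs 5: x=3 → posterior Dirichlet(7/3, 4, 8/5, 8)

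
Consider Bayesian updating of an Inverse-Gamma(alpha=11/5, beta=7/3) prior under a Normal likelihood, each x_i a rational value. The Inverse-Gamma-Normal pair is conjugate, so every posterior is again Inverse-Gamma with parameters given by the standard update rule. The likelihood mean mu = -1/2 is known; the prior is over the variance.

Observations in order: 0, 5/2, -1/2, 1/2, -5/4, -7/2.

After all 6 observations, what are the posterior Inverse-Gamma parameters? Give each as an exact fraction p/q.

obs 1: x=0 → posterior Inverse-Gamma(27/10, 59/24)
obs 2: x=5/2 → posterior Inverse-Gamma(16/5, 167/24)
obs 3: x=-1/2 → posterior Inverse-Gamma(37/10, 167/24)
obs 4: x=1/2 → posterior Inverse-Gamma(21/5, 179/24)
obs 5: x=-5/4 → posterior Inverse-Gamma(47/10, 743/96)
obs 6: x=-7/2 → posterior Inverse-Gamma(26/5, 1175/96)

alpha=26/5, beta=1175/96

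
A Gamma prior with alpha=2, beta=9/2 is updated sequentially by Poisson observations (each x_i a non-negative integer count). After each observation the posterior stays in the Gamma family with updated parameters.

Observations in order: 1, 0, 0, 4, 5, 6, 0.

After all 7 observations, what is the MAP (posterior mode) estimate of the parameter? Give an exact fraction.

obs 1: x=1 → posterior Gamma(3, 11/2)
obs 2: x=0 → posterior Gamma(3, 13/2)
obs 3: x=0 → posterior Gamma(3, 15/2)
obs 4: x=4 → posterior Gamma(7, 17/2)
obs 5: x=5 → posterior Gamma(12, 19/2)
obs 6: x=6 → posterior Gamma(18, 21/2)
obs 7: x=0 → posterior Gamma(18, 23/2)

34/23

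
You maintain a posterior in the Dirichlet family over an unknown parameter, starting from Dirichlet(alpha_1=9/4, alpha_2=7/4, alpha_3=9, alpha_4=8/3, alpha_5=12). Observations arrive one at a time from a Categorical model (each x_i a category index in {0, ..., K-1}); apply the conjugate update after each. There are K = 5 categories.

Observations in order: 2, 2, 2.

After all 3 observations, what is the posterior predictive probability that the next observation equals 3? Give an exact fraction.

obs 1: x=2 → posterior Dirichlet(9/4, 7/4, 10, 8/3, 12)
obs 2: x=2 → posterior Dirichlet(9/4, 7/4, 11, 8/3, 12)
obs 3: x=2 → posterior Dirichlet(9/4, 7/4, 12, 8/3, 12)

2/23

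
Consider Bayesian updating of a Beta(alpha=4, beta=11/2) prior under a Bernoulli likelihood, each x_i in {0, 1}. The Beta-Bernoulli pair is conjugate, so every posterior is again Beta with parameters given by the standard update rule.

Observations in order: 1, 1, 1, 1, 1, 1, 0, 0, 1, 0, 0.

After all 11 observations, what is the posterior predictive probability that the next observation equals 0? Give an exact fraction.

19/41

obs 1: x=1 → posterior Beta(5, 11/2)
obs 2: x=1 → posterior Beta(6, 11/2)
obs 3: x=1 → posterior Beta(7, 11/2)
obs 4: x=1 → posterior Beta(8, 11/2)
obs 5: x=1 → posterior Beta(9, 11/2)
obs 6: x=1 → posterior Beta(10, 11/2)
obs 7: x=0 → posterior Beta(10, 13/2)
obs 8: x=0 → posterior Beta(10, 15/2)
obs 9: x=1 → posterior Beta(11, 15/2)
obs 10: x=0 → posterior Beta(11, 17/2)
obs 11: x=0 → posterior Beta(11, 19/2)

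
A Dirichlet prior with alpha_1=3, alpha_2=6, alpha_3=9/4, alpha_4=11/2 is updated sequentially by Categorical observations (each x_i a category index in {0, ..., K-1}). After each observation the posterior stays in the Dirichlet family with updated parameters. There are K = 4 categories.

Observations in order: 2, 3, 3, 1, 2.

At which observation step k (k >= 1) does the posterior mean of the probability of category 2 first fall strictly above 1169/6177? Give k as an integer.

obs 1: x=2 → posterior Dirichlet(3, 6, 13/4, 11/2)
obs 2: x=3 → posterior Dirichlet(3, 6, 13/4, 13/2)
obs 3: x=3 → posterior Dirichlet(3, 6, 13/4, 15/2)
obs 4: x=1 → posterior Dirichlet(3, 7, 13/4, 15/2)
obs 5: x=2 → posterior Dirichlet(3, 7, 17/4, 15/2)

k = 5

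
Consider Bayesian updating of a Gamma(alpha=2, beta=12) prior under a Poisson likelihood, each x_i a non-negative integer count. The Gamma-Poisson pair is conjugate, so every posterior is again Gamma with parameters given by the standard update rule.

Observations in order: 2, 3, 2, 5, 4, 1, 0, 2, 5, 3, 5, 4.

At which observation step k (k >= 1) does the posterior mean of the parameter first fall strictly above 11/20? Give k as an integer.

obs 1: x=2 → posterior Gamma(4, 13)
obs 2: x=3 → posterior Gamma(7, 14)
obs 3: x=2 → posterior Gamma(9, 15)
obs 4: x=5 → posterior Gamma(14, 16)
obs 5: x=4 → posterior Gamma(18, 17)
obs 6: x=1 → posterior Gamma(19, 18)
obs 7: x=0 → posterior Gamma(19, 19)
obs 8: x=2 → posterior Gamma(21, 20)
obs 9: x=5 → posterior Gamma(26, 21)
obs 10: x=3 → posterior Gamma(29, 22)
obs 11: x=5 → posterior Gamma(34, 23)
obs 12: x=4 → posterior Gamma(38, 24)

k = 3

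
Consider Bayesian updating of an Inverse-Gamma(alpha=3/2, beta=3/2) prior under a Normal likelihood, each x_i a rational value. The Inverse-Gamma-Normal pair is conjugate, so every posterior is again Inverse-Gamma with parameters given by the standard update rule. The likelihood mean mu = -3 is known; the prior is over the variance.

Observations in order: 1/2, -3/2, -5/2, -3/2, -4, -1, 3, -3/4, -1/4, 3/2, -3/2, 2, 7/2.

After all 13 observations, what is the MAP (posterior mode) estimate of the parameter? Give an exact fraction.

1307/144

obs 1: x=1/2 → posterior Inverse-Gamma(2, 61/8)
obs 2: x=-3/2 → posterior Inverse-Gamma(5/2, 35/4)
obs 3: x=-5/2 → posterior Inverse-Gamma(3, 71/8)
obs 4: x=-3/2 → posterior Inverse-Gamma(7/2, 10)
obs 5: x=-4 → posterior Inverse-Gamma(4, 21/2)
obs 6: x=-1 → posterior Inverse-Gamma(9/2, 25/2)
obs 7: x=3 → posterior Inverse-Gamma(5, 61/2)
obs 8: x=-3/4 → posterior Inverse-Gamma(11/2, 1057/32)
obs 9: x=-1/4 → posterior Inverse-Gamma(6, 589/16)
obs 10: x=3/2 → posterior Inverse-Gamma(13/2, 751/16)
obs 11: x=-3/2 → posterior Inverse-Gamma(7, 769/16)
obs 12: x=2 → posterior Inverse-Gamma(15/2, 969/16)
obs 13: x=7/2 → posterior Inverse-Gamma(8, 1307/16)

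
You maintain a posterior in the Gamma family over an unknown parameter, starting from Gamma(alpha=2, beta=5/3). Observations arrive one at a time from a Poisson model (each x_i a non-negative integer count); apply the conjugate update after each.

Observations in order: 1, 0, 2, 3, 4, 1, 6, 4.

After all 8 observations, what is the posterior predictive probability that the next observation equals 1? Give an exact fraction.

297853729524709688181116467719059241/1329227995784915872903807060280344576

obs 1: x=1 → posterior Gamma(3, 8/3)
obs 2: x=0 → posterior Gamma(3, 11/3)
obs 3: x=2 → posterior Gamma(5, 14/3)
obs 4: x=3 → posterior Gamma(8, 17/3)
obs 5: x=4 → posterior Gamma(12, 20/3)
obs 6: x=1 → posterior Gamma(13, 23/3)
obs 7: x=6 → posterior Gamma(19, 26/3)
obs 8: x=4 → posterior Gamma(23, 29/3)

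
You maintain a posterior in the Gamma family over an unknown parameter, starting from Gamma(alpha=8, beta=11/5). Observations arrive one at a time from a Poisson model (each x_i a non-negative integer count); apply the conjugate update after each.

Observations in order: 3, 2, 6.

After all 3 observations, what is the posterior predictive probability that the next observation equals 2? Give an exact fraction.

3640719509701718979754459136000/20825506393391550743120420649631

obs 1: x=3 → posterior Gamma(11, 16/5)
obs 2: x=2 → posterior Gamma(13, 21/5)
obs 3: x=6 → posterior Gamma(19, 26/5)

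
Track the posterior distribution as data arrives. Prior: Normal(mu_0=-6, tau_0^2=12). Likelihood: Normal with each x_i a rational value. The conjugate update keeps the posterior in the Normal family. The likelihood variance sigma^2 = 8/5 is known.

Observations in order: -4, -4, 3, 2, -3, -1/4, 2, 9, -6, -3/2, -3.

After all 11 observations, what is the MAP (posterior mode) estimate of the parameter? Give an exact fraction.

-393/668

obs 1: x=-4 → posterior Normal(-72/17, 24/17)
obs 2: x=-4 → posterior Normal(-33/8, 3/4)
obs 3: x=3 → posterior Normal(-87/47, 24/47)
obs 4: x=2 → posterior Normal(-57/62, 12/31)
obs 5: x=-3 → posterior Normal(-102/77, 24/77)
obs 6: x=-1/4 → posterior Normal(-423/368, 6/23)
obs 7: x=2 → posterior Normal(-303/428, 24/107)
obs 8: x=9 → posterior Normal(237/488, 12/61)
obs 9: x=-6 → posterior Normal(-123/548, 24/137)
obs 10: x=-3/2 → posterior Normal(-213/608, 3/19)
obs 11: x=-3 → posterior Normal(-393/668, 24/167)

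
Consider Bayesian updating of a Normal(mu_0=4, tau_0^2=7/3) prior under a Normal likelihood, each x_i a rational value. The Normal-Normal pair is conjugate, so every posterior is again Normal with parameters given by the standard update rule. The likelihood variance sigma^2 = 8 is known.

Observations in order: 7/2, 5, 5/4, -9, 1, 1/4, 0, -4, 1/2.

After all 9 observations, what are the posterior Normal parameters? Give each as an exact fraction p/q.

obs 1: x=7/2 → posterior Normal(241/62, 56/31)
obs 2: x=5 → posterior Normal(311/76, 28/19)
obs 3: x=5/4 → posterior Normal(73/20, 56/45)
obs 4: x=-9 → posterior Normal(405/208, 14/13)
obs 5: x=1 → posterior Normal(433/236, 56/59)
obs 6: x=1/4 → posterior Normal(5/3, 28/33)
obs 7: x=0 → posterior Normal(110/73, 56/73)
obs 8: x=-4 → posterior Normal(41/40, 7/10)
obs 9: x=1/2 → posterior Normal(57/58, 56/87)

mu_0=57/58, tau_0^2=56/87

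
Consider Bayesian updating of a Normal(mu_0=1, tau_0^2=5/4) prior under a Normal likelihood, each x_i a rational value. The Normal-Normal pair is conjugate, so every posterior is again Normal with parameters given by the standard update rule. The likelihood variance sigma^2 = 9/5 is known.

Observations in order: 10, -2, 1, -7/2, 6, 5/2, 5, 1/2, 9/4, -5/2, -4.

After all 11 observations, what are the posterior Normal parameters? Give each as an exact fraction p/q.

mu_0=1669/1244, tau_0^2=45/311

obs 1: x=10 → posterior Normal(286/61, 45/61)
obs 2: x=-2 → posterior Normal(118/43, 45/86)
obs 3: x=1 → posterior Normal(87/37, 15/37)
obs 4: x=-7/2 → posterior Normal(347/272, 45/136)
obs 5: x=6 → posterior Normal(647/322, 45/161)
obs 6: x=5/2 → posterior Normal(193/93, 15/62)
obs 7: x=5 → posterior Normal(511/211, 45/211)
obs 8: x=1/2 → posterior Normal(1047/472, 45/236)
obs 9: x=9/4 → posterior Normal(773/348, 5/29)
obs 10: x=-5/2 → posterior Normal(2069/1144, 45/286)
obs 11: x=-4 → posterior Normal(1669/1244, 45/311)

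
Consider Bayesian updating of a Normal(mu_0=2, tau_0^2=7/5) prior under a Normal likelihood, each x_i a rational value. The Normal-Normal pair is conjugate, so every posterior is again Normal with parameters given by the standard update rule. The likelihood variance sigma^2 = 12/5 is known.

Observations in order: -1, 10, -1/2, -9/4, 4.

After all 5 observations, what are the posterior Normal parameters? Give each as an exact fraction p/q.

obs 1: x=-1 → posterior Normal(17/19, 84/95)
obs 2: x=10 → posterior Normal(87/26, 42/65)
obs 3: x=-1/2 → posterior Normal(167/66, 28/55)
obs 4: x=-9/4 → posterior Normal(271/160, 21/50)
obs 5: x=4 → posterior Normal(383/188, 84/235)

mu_0=383/188, tau_0^2=84/235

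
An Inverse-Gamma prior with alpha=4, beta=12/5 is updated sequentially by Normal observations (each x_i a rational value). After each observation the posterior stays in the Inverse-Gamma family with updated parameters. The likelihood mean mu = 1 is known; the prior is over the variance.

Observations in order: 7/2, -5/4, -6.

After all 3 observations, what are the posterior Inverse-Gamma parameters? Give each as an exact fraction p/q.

alpha=11/2, beta=5209/160

obs 1: x=7/2 → posterior Inverse-Gamma(9/2, 221/40)
obs 2: x=-5/4 → posterior Inverse-Gamma(5, 1289/160)
obs 3: x=-6 → posterior Inverse-Gamma(11/2, 5209/160)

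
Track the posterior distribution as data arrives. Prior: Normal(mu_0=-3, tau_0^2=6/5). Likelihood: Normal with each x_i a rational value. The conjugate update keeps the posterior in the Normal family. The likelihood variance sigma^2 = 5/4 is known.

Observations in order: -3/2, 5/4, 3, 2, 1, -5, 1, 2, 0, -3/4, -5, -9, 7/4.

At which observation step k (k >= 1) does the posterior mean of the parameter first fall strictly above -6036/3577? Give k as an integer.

k = 2

obs 1: x=-3/2 → posterior Normal(-111/49, 30/49)
obs 2: x=5/4 → posterior Normal(-81/73, 30/73)
obs 3: x=3 → posterior Normal(-9/97, 30/97)
obs 4: x=2 → posterior Normal(39/121, 30/121)
obs 5: x=1 → posterior Normal(63/145, 6/29)
obs 6: x=-5 → posterior Normal(-57/169, 30/169)
obs 7: x=1 → posterior Normal(-33/193, 30/193)
obs 8: x=2 → posterior Normal(15/217, 30/217)
obs 9: x=0 → posterior Normal(15/241, 30/241)
obs 10: x=-3/4 → posterior Normal(-3/265, 6/53)
obs 11: x=-5 → posterior Normal(-123/289, 30/289)
obs 12: x=-9 → posterior Normal(-339/313, 30/313)
obs 13: x=7/4 → posterior Normal(-297/337, 30/337)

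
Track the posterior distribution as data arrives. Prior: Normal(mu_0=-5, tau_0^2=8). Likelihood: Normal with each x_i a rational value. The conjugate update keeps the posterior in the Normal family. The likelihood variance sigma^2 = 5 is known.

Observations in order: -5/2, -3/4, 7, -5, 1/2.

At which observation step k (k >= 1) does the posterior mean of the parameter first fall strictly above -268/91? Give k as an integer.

obs 1: x=-5/2 → posterior Normal(-45/13, 40/13)
obs 2: x=-3/4 → posterior Normal(-17/7, 40/21)
obs 3: x=7 → posterior Normal(5/29, 40/29)
obs 4: x=-5 → posterior Normal(-35/37, 40/37)
obs 5: x=1/2 → posterior Normal(-31/45, 8/9)

k = 2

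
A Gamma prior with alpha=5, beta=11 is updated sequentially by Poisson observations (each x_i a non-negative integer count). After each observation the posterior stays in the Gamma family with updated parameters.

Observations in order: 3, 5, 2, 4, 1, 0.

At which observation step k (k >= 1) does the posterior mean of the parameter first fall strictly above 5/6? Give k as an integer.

k = 2

obs 1: x=3 → posterior Gamma(8, 12)
obs 2: x=5 → posterior Gamma(13, 13)
obs 3: x=2 → posterior Gamma(15, 14)
obs 4: x=4 → posterior Gamma(19, 15)
obs 5: x=1 → posterior Gamma(20, 16)
obs 6: x=0 → posterior Gamma(20, 17)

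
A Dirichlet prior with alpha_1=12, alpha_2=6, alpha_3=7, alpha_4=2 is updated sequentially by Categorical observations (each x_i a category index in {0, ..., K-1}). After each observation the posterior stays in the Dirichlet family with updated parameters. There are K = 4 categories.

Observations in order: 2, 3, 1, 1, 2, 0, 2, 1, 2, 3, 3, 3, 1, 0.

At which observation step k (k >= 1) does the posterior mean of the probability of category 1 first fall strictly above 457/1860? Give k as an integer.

obs 1: x=2 → posterior Dirichlet(12, 6, 8, 2)
obs 2: x=3 → posterior Dirichlet(12, 6, 8, 3)
obs 3: x=1 → posterior Dirichlet(12, 7, 8, 3)
obs 4: x=1 → posterior Dirichlet(12, 8, 8, 3)
obs 5: x=2 → posterior Dirichlet(12, 8, 9, 3)
obs 6: x=0 → posterior Dirichlet(13, 8, 9, 3)
obs 7: x=2 → posterior Dirichlet(13, 8, 10, 3)
obs 8: x=1 → posterior Dirichlet(13, 9, 10, 3)
obs 9: x=2 → posterior Dirichlet(13, 9, 11, 3)
obs 10: x=3 → posterior Dirichlet(13, 9, 11, 4)
obs 11: x=3 → posterior Dirichlet(13, 9, 11, 5)
obs 12: x=3 → posterior Dirichlet(13, 9, 11, 6)
obs 13: x=1 → posterior Dirichlet(13, 10, 11, 6)
obs 14: x=0 → posterior Dirichlet(14, 10, 11, 6)

k = 4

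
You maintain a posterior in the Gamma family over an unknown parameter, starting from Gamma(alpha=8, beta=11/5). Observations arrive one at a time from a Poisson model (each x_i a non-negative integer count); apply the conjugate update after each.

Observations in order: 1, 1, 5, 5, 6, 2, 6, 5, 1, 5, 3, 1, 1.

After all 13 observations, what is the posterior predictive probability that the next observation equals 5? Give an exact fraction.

4019738292559218521427904419756994525860788439110548152672774862831498627404329309311227379318784000000/34301433818510654479997622149056072840806381240712147713459454414705167747070180824150668119248233312163

obs 1: x=1 → posterior Gamma(9, 16/5)
obs 2: x=1 → posterior Gamma(10, 21/5)
obs 3: x=5 → posterior Gamma(15, 26/5)
obs 4: x=5 → posterior Gamma(20, 31/5)
obs 5: x=6 → posterior Gamma(26, 36/5)
obs 6: x=2 → posterior Gamma(28, 41/5)
obs 7: x=6 → posterior Gamma(34, 46/5)
obs 8: x=5 → posterior Gamma(39, 51/5)
obs 9: x=1 → posterior Gamma(40, 56/5)
obs 10: x=5 → posterior Gamma(45, 61/5)
obs 11: x=3 → posterior Gamma(48, 66/5)
obs 12: x=1 → posterior Gamma(49, 71/5)
obs 13: x=1 → posterior Gamma(50, 76/5)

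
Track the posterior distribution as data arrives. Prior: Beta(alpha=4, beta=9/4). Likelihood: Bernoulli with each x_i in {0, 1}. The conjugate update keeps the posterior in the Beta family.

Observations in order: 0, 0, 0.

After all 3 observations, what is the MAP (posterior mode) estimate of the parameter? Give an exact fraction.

obs 1: x=0 → posterior Beta(4, 13/4)
obs 2: x=0 → posterior Beta(4, 17/4)
obs 3: x=0 → posterior Beta(4, 21/4)

12/29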